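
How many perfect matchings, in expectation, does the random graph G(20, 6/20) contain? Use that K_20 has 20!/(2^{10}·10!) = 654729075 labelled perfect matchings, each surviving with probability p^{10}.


K_20 has 20!/(2^{10}·10!) = 654729075 labelled perfect matchings.
For each such perfect matching H, let X_H = 1 if all 10 edges of H are present in G. Then P[X_H = 1] = p^{10} = (3/10)^{10} = 59049/10000000000.
By linearity: E[X] = Σ_H E[X_H] = 654729075 · p^{10} = 654729075 · 59049/10000000000 = 1546443885987/400000000.
Numerically: E[X] ≈ 3866.11.

E[X] = 654729075 · (3/10)^{10} = 1546443885987/400000000 ≈ 3866.11.


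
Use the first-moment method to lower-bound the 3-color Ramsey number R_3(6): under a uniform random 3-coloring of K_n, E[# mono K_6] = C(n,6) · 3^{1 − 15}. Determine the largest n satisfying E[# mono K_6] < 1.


We need C(n, 6) · 3^{1 − 15} < 1, i.e. C(n, 6) < 3^{15 − 1} = 4782969.
Check values of n near the boundary:
  n = 38: C(38, 6) = 2760681; 2760681 < 4782969? YES
  n = 39: C(39, 6) = 3262623; 3262623 < 4782969? YES
  n = 40: C(40, 6) = 3838380; 3838380 < 4782969? YES
  n = 41: C(41, 6) = 4496388; 4496388 < 4782969? YES
  n = 42: C(42, 6) = 5245786; 5245786 < 4782969? NO
  n = 43: C(43, 6) = 6096454; 6096454 < 4782969? NO
  n = 44: C(44, 6) = 7059052; 7059052 < 4782969? NO
The largest n with C(n, 6) < 4782969 is n = 41 (where E[X] = 1498796/1594323 ≈ 0.94008). Hence R_3(6) > 41, i.e. R_3(6) ≥ 42.

Largest n = 41; hence R_3(6) > 41.


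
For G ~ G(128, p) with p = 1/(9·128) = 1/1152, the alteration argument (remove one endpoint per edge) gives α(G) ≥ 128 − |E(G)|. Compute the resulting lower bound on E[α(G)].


E[|E(G)|] = C(128, 2)·p = 8128 · (1/1152) = 127/18.
E[α(G)] ≥ n − E[|E(G)|] = 128 − 127/18 = 2177/18.
Numerically: ≈ 120.9444.
(This is only a lower bound; the true E[α(G)] may be larger.)

E[α(G)] ≥ 2177/18 ≈ 120.9444.


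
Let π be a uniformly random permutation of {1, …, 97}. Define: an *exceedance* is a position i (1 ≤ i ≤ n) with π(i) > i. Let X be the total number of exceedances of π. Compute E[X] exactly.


Write X = Σ_{i=1}^{97} X_i, where X_i = 1_{π(i) > i}.
For each fixed i, π(i) is uniform over {1, …, 97} (marginal of a uniform permutation), so P[π(i) > i] = (n − i)/n. Summing: Σ_{i=1}^{97} (n − i)/n = (0 + 1 + … + 96)/97 = 97(97 − 1)/(2·97) = (97 − 1)/2.
Hence E[X] = Σ_{i=1}^{97} (97 − i)/97 = 48 ≈ 48.0000.

E[X] = 48 = 48.0000.


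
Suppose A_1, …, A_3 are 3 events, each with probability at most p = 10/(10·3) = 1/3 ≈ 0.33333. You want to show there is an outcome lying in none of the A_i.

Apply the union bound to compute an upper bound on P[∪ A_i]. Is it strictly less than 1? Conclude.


Union bound: P[∪_{i=1}^{3} A_i] ≤ Σ_i P[A_i] ≤ 3·p = 3·(1/3) = 1.
Numerically: 1 ≈ 1.00000.
Is 1 < 1? NO.
Since the bound 1 is ≥ 1, the union bound is uninformative here; it does NOT by itself certify existence.

3·p = 1 ≈ 1.00000; existence NOT certified by the union bound.


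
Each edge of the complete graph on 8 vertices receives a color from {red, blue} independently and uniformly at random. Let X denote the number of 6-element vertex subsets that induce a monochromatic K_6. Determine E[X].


Let X = Σ_S X_S over the C(8, 6) = 28 subsets S of size 6, where X_S = 1 if the K_6 on S is monochromatic.
For a fixed S, the K_6 on S has C(6, 2) = 15 edges. P[all 15 edges red] = (1/2)^15, and likewise for blue, so P[monochromatic] = 2·(1/2)^15 = 2^{1 − 15} = 1/16384.
By linearity of expectation: E[X] = C(8, 6) · 2^{1 − 15} = 28 · 1/16384 = 7/4096.
Numerically: E[X] ≈ 0.002.

E[X] = C(8,6)·2^(1−C(6,2)) = 7/4096 ≈ 0.002.


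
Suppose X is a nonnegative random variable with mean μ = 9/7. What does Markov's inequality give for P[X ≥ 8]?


μ = E[X] = 9/7, a = 8.
Markov: P[X ≥ 8] ≤ μ/a = (9/7)/8 = 9/56.
Numerically: ≈ 0.160714.
(Since a = 8 > μ = 1.285714, the bound 9/56 is < 1 and informative.)

P[X ≥ 8] ≤ 9/56 ≈ 0.160714.


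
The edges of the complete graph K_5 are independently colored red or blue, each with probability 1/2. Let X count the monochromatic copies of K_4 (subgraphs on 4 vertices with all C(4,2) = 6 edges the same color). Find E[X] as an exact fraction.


Let X = Σ_S X_S over the C(5, 4) = 5 subsets S of size 4, where X_S = 1 if the K_4 on S is monochromatic.
For a fixed S, the K_4 on S has C(4, 2) = 6 edges. P[all 6 edges red] = (1/2)^6, and likewise for blue, so P[monochromatic] = 2·(1/2)^6 = 2^{1 − 6} = 1/32.
By linearity of expectation: E[X] = C(5, 4) · 2^{1 − 6} = 5 · 1/32 = 5/32.
Numerically: E[X] ≈ 0.156.

E[X] = C(5,4)·2^(1−C(4,2)) = 5/32 ≈ 0.156.


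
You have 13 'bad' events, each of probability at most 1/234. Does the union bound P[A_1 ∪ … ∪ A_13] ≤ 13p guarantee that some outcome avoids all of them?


Union bound: P[∪_{i=1}^{13} A_i] ≤ Σ_i P[A_i] ≤ 13·p = 13·(1/234) = 1/18.
Numerically: 1/18 ≈ 0.055556.
Is 1/18 < 1? YES.
Since P[∪ A_i] ≤ 1/18 < 1, the complement has P[∩ A_i^c] ≥ 1 − 1/18 = 17/18 > 0, so some outcome avoids every A_i.

13·p = 1/18 ≈ 0.055556; existence CERTIFIED by the union bound.


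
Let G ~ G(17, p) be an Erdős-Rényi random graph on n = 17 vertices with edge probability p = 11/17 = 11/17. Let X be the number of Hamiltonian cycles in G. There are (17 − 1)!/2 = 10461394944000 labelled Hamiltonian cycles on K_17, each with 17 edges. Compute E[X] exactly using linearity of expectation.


K_17 has (17 − 1)!/2 = 10461394944000 labelled Hamiltonian cycles.
For each such Hamiltonian cycle H, let X_H = 1 if all 17 edges of H are present in G. Then P[X_H = 1] = p^{17} = (11/17)^{17} = 505447028499293771/827240261886336764177.
By linearity: E[X] = Σ_H E[X_H] = 10461394944000 · p^{17} = 10461394944000 · 505447028499293771/827240261886336764177 = 5287680988402335763510093824000/827240261886336764177.
Numerically: E[X] ≈ 6.39195e+09.

E[X] = 10461394944000 · (11/17)^{17} = 5287680988402335763510093824000/827240261886336764177 ≈ 6.39195e+09.


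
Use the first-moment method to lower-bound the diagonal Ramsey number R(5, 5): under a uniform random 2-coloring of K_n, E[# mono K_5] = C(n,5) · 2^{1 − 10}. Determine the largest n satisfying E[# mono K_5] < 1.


We need C(n, 5) · 2^{1 − 10} < 1, i.e. C(n, 5) < 2^{10 − 1} = 512.
Check values of n near the boundary:
  n = 8: C(8, 5) = 56; 56 < 512? YES
  n = 9: C(9, 5) = 126; 126 < 512? YES
  n = 10: C(10, 5) = 252; 252 < 512? YES
  n = 11: C(11, 5) = 462; 462 < 512? YES
  n = 12: C(12, 5) = 792; 792 < 512? NO
  n = 13: C(13, 5) = 1287; 1287 < 512? NO
The largest n with C(n, 5) < 512 is n = 11 (where E[X] = 231/256 ≈ 0.9023438). Hence R(5, 5) > 11, i.e. R(5, 5) ≥ 12.

Largest n = 11; hence R(5, 5) > 11.


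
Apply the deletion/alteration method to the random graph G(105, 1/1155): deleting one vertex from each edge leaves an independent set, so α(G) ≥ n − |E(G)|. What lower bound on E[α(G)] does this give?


E[|E(G)|] = C(105, 2)·p = 5460 · (1/1155) = 52/11.
E[α(G)] ≥ n − E[|E(G)|] = 105 − 52/11 = 1103/11.
Numerically: ≈ 100.27273.
(This is only a lower bound; the true E[α(G)] may be larger.)

E[α(G)] ≥ 1103/11 ≈ 100.27273.


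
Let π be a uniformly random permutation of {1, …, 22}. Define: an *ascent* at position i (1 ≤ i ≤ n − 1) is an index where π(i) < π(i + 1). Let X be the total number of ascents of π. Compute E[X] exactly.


Write X = Σ X_I over i = 1, …, 21, with X_I the indicator of one ascent.
There are 21 indicators.
For each fixed i, the pair (π(i), π(i+1)) is a uniformly random ordered pair of distinct values from {1, …, 22}; by symmetry P[π(i) < π(i+1)] = 1/2.
By linearity: E[X] = 21 · (1/2) = (22 − 1) · (1/2) = 21/2 ≈ 10.50000.

E[X] = 21/2 = 10.50000.


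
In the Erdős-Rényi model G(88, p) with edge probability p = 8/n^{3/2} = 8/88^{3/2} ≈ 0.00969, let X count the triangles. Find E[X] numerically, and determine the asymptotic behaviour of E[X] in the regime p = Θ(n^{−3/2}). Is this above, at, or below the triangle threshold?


Number of potential triangles: C(88, 3) = 109736.
Each occurs with probability p³ ≈ (0.00969)³ ≈ 9.10118e-07.
By linearity: E[X] = C(88, 3)·p³ ≈ 109736 · 9.10118e-07 ≈ 0.100.
Since α = 3/2 > 1, p = c/n^{3/2} = o(1/n) is below the triangle threshold p ~ 1/n. Asymptotically E[X] ~ (c³/6)·n^{3(1−α)} = (8³/6)·n^{-1.5} → 0, so by Markov's inequality G has no triangles w.h.p.

E[X] ≈ 0.100; in regime p = Θ(1/n^{3/2}) E[X] tends to 0 (below the triangle threshold p ~ 1/n).


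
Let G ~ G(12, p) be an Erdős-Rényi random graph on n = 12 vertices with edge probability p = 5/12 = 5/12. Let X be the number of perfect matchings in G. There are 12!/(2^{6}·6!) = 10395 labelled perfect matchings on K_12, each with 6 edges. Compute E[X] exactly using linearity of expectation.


K_12 has 12!/(2^{6}·6!) = 10395 labelled perfect matchings.
For each such perfect matching H, let X_H = 1 if all 6 edges of H are present in G. Then P[X_H = 1] = p^{6} = (5/12)^{6} = 15625/2985984.
By linearity: E[X] = Σ_H E[X_H] = 10395 · p^{6} = 10395 · 15625/2985984 = 6015625/110592.
Numerically: E[X] ≈ 54.3948.

E[X] = 10395 · (5/12)^{6} = 6015625/110592 ≈ 54.3948.


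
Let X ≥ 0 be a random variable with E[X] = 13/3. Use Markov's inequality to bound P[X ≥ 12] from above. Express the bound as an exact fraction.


μ = E[X] = 13/3, a = 12.
Markov: P[X ≥ 12] ≤ μ/a = (13/3)/12 = 13/36.
Numerically: ≈ 0.361.
(Since a = 12 > μ = 4.333, the bound 13/36 is < 1 and informative.)

P[X ≥ 12] ≤ 13/36 ≈ 0.361.


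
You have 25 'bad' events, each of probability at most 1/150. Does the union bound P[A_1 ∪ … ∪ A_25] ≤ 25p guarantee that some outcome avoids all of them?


Union bound: P[∪_{i=1}^{25} A_i] ≤ Σ_i P[A_i] ≤ 25·p = 25·(1/150) = 1/6.
Numerically: 1/6 ≈ 0.167.
Is 1/6 < 1? YES.
Since P[∪ A_i] ≤ 1/6 < 1, the complement has P[∩ A_i^c] ≥ 1 − 1/6 = 5/6 > 0, so some outcome avoids every A_i.

25·p = 1/6 ≈ 0.167; existence CERTIFIED by the union bound.


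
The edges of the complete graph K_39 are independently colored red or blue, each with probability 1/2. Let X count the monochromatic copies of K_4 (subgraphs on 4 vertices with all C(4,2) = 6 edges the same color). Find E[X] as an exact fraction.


Let X = Σ_S X_S over the C(39, 4) = 82251 subsets S of size 4, where X_S = 1 if the K_4 on S is monochromatic.
For a fixed S, the K_4 on S has C(4, 2) = 6 edges. P[all 6 edges red] = (1/2)^6, and likewise for blue, so P[monochromatic] = 2·(1/2)^6 = 2^{1 − 6} = 1/32.
By linearity of expectation: E[X] = C(39, 4) · 2^{1 − 6} = 82251 · 1/32 = 82251/32.
Numerically: E[X] ≈ 2570.344.

E[X] = C(39,4)·2^(1−C(4,2)) = 82251/32 ≈ 2570.344.


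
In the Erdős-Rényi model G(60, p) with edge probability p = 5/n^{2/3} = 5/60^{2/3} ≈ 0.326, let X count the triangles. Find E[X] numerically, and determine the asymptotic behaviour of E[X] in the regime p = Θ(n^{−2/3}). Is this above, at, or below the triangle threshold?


Number of potential triangles: C(60, 3) = 34220.
Each occurs with probability p³ ≈ (0.326)³ ≈ 3.47222e-02.
By linearity: E[X] = C(60, 3)·p³ ≈ 34220 · 3.47222e-02 ≈ 1188.194.
Since α = 2/3 < 1, p = c/n^{2/3} ≫ 1/n is above the triangle threshold p ~ 1/n. Asymptotically E[X] ~ (c³/6)·n^{3(1−α)} = (5³/6)·n^{1} → ∞; triangles are abundant w.h.p.

E[X] ≈ 1188.194; in regime p = Θ(1/n^{2/3}) E[X] diverges (above the triangle threshold p ~ 1/n).


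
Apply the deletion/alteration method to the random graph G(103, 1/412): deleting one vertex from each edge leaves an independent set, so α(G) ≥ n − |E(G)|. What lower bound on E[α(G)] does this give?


E[|E(G)|] = C(103, 2)·p = 5253 · (1/412) = 51/4.
E[α(G)] ≥ n − E[|E(G)|] = 103 − 51/4 = 361/4.
Numerically: ≈ 90.25000.
(This is only a lower bound; the true E[α(G)] may be larger.)

E[α(G)] ≥ 361/4 ≈ 90.25000.


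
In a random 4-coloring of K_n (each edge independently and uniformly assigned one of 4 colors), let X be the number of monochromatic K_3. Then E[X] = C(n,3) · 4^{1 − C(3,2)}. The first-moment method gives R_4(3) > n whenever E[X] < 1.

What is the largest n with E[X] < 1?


We need C(n, 3) · 4^{1 − 3} < 1, i.e. C(n, 3) < 4^{3 − 1} = 16.
Check values of n near the boundary:
  n = 3: C(3, 3) = 1; 1 < 16? YES
  n = 4: C(4, 3) = 4; 4 < 16? YES
  n = 5: C(5, 3) = 10; 10 < 16? YES
  n = 6: C(6, 3) = 20; 20 < 16? NO
The largest n with C(n, 3) < 16 is n = 5 (where E[X] = 5/8 ≈ 0.625000). Hence R_4(3) > 5, i.e. R_4(3) ≥ 6.

Largest n = 5; hence R_4(3) > 5.


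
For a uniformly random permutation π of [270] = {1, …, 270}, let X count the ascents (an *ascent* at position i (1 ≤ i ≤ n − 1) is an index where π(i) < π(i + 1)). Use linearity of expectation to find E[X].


Write X = Σ X_I over i = 1, …, 269, with X_I the indicator of one ascent.
There are 269 indicators.
For each fixed i, the pair (π(i), π(i+1)) is a uniformly random ordered pair of distinct values from {1, …, 270}; by symmetry P[π(i) < π(i+1)] = 1/2.
By linearity: E[X] = 269 · (1/2) = (270 − 1) · (1/2) = 269/2 ≈ 134.5000.

E[X] = 269/2 = 134.5000.


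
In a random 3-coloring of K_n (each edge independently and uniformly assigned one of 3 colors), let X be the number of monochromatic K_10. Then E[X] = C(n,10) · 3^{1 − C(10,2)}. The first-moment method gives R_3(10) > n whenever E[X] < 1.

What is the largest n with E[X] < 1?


We need C(n, 10) · 3^{1 − 45} < 1, i.e. C(n, 10) < 3^{45 − 1} = 984770902183611232881.
Check values of n near the boundary:
  n = 571: C(571, 10) = 937951290893172842001; 937951290893172842001 < 984770902183611232881? YES
  n = 572: C(572, 10) = 954640815642161682606; 954640815642161682606 < 984770902183611232881? YES
  n = 573: C(573, 10) = 971597135635805762226; 971597135635805762226 < 984770902183611232881? YES
  n = 574: C(574, 10) = 988824035203816502691; 988824035203816502691 < 984770902183611232881? NO
The largest n with C(n, 10) < 984770902183611232881 is n = 573 (where E[X] = 35985079097622435638/36472996377170786403 ≈ 0.9866225). Hence R_3(10) > 573, i.e. R_3(10) ≥ 574.

Largest n = 573; hence R_3(10) > 573.


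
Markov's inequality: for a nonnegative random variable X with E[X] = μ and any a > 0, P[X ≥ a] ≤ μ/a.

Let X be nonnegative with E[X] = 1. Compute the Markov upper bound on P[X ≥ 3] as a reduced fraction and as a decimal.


μ = E[X] = 1, a = 3.
Markov: P[X ≥ 3] ≤ μ/a = (1)/3 = 1/3.
Numerically: ≈ 0.3333.
(Since a = 3 > μ = 1.0000, the bound 1/3 is < 1 and informative.)

P[X ≥ 3] ≤ 1/3 ≈ 0.3333.


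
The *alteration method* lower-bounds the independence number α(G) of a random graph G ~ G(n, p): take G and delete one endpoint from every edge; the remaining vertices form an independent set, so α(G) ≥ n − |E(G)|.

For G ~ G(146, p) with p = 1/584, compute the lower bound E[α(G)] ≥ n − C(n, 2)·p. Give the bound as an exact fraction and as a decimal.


E[|E(G)|] = C(146, 2)·p = 10585 · (1/584) = 145/8.
E[α(G)] ≥ n − E[|E(G)|] = 146 − 145/8 = 1023/8.
Numerically: ≈ 127.87500.
(This is only a lower bound; the true E[α(G)] may be larger.)

E[α(G)] ≥ 1023/8 ≈ 127.87500.


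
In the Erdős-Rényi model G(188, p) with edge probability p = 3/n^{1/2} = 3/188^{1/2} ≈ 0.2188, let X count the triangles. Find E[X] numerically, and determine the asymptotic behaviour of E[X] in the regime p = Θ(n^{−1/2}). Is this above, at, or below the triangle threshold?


Number of potential triangles: C(188, 3) = 1089836.
Each occurs with probability p³ ≈ (0.2188)³ ≈ 1.0474348e-02.
By linearity: E[X] = C(188, 3)·p³ ≈ 1089836 · 1.0474348e-02 ≈ 11415.32130.
Since α = 1/2 < 1, p = c/n^{1/2} ≫ 1/n is above the triangle threshold p ~ 1/n. Asymptotically E[X] ~ (c³/6)·n^{3(1−α)} = (3³/6)·n^{1.5} → ∞; triangles are abundant w.h.p.

E[X] ≈ 11415.32130; in regime p = Θ(1/n^{1/2}) E[X] diverges (above the triangle threshold p ~ 1/n).


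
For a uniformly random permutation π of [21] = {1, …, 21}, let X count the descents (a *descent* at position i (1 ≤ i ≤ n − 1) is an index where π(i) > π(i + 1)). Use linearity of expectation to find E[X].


Write X = Σ X_I over i = 1, …, 20, with X_I the indicator of one descent.
There are 20 indicators.
For each fixed i, the pair (π(i), π(i+1)) is a uniformly random ordered pair of distinct values from {1, …, 21}; by symmetry P[π(i) > π(i+1)] = 1/2.
By linearity: E[X] = 20 · (1/2) = (21 − 1) · (1/2) = 10 ≈ 10.000.

E[X] = 10 = 10.000.


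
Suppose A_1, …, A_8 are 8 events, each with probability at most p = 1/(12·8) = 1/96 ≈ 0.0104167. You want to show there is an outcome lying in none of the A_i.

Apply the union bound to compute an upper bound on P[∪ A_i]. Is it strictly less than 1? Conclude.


Union bound: P[∪_{i=1}^{8} A_i] ≤ Σ_i P[A_i] ≤ 8·p = 8·(1/96) = 1/12.
Numerically: 1/12 ≈ 0.0833333.
Is 1/12 < 1? YES.
Since P[∪ A_i] ≤ 1/12 < 1, the complement has P[∩ A_i^c] ≥ 1 − 1/12 = 11/12 > 0, so some outcome avoids every A_i.

8·p = 1/12 ≈ 0.0833333; existence CERTIFIED by the union bound.


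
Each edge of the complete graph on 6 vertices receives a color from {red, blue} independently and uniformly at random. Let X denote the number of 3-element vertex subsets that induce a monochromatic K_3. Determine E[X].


Let X = Σ_S X_S over the C(6, 3) = 20 subsets S of size 3, where X_S = 1 if the K_3 on S is monochromatic.
For a fixed S, the K_3 on S has C(3, 2) = 3 edges. P[all 3 edges red] = (1/2)^3, and likewise for blue, so P[monochromatic] = 2·(1/2)^3 = 2^{1 − 3} = 1/4.
By linearity of expectation: E[X] = C(6, 3) · 2^{1 − 3} = 20 · 1/4 = 5.
Numerically: E[X] ≈ 5.0000.

E[X] = C(6,3)·2^(1−C(3,2)) = 5 ≈ 5.0000.


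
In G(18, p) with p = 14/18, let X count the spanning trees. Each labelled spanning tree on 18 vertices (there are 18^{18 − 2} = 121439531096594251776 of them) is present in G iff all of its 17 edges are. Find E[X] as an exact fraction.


K_18 has 18^{18 − 2} = 121439531096594251776 labelled spanning trees.
For each such spanning tree H, let X_H = 1 if all 17 edges of H are present in G. Then P[X_H = 1] = p^{17} = (7/9)^{17} = 232630513987207/16677181699666569.
By linearity: E[X] = Σ_H E[X_H] = 121439531096594251776 · p^{17} = 121439531096594251776 · 232630513987207/16677181699666569 = 15245673364665597952/9.
Numerically: E[X] ≈ 1.69e+18.

E[X] = 121439531096594251776 · (7/9)^{17} = 15245673364665597952/9 ≈ 1.69e+18.


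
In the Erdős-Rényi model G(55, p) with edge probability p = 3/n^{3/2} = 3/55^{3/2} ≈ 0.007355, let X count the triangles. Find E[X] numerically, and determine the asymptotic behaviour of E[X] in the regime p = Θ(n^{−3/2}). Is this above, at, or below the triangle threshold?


Number of potential triangles: C(55, 3) = 26235.
Each occurs with probability p³ ≈ (0.007355)³ ≈ 3.978613e-07.
By linearity: E[X] = C(55, 3)·p³ ≈ 26235 · 3.978613e-07 ≈ 0.0104.
Since α = 3/2 > 1, p = c/n^{3/2} = o(1/n) is below the triangle threshold p ~ 1/n. Asymptotically E[X] ~ (c³/6)·n^{3(1−α)} = (3³/6)·n^{-1.5} → 0, so by Markov's inequality G has no triangles w.h.p.

E[X] ≈ 0.0104; in regime p = Θ(1/n^{3/2}) E[X] tends to 0 (below the triangle threshold p ~ 1/n).


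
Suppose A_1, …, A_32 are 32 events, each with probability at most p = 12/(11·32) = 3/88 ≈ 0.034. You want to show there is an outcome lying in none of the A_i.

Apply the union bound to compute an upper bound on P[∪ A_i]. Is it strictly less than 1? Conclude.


Union bound: P[∪_{i=1}^{32} A_i] ≤ Σ_i P[A_i] ≤ 32·p = 32·(3/88) = 12/11.
Numerically: 12/11 ≈ 1.091.
Is 12/11 < 1? NO.
Since the bound 12/11 is ≥ 1, the union bound is uninformative here; it does NOT by itself certify existence.

32·p = 12/11 ≈ 1.091; existence NOT certified by the union bound.


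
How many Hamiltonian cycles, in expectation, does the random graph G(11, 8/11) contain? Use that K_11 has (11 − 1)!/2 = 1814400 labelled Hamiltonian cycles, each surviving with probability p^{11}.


K_11 has (11 − 1)!/2 = 1814400 labelled Hamiltonian cycles.
For each such Hamiltonian cycle H, let X_H = 1 if all 11 edges of H are present in G. Then P[X_H = 1] = p^{11} = (8/11)^{11} = 8589934592/285311670611.
By linearity of expectation: E[X] = Σ_H E[X_H] = 1814400 · p^{11} = 1814400 · 8589934592/285311670611 = 15585577323724800/285311670611.
Numerically: E[X] ≈ 5.463e+04.

E[X] = 1814400 · (8/11)^{11} = 15585577323724800/285311670611 ≈ 5.463e+04.


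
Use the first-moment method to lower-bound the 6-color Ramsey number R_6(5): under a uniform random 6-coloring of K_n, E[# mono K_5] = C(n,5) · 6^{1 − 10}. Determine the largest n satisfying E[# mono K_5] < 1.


We need C(n, 5) · 6^{1 − 10} < 1, i.e. C(n, 5) < 6^{10 − 1} = 10077696.
Check values of n near the boundary:
  n = 65: C(65, 5) = 8259888; 8259888 < 10077696? YES
  n = 66: C(66, 5) = 8936928; 8936928 < 10077696? YES
  n = 67: C(67, 5) = 9657648; 9657648 < 10077696? YES
  n = 68: C(68, 5) = 10424128; 10424128 < 10077696? NO
  n = 69: C(69, 5) = 11238513; 11238513 < 10077696? NO
The largest n with C(n, 5) < 10077696 is n = 67 (where E[X] = 67067/69984 ≈ 0.9583190). Hence R_6(5) > 67, i.e. R_6(5) ≥ 68.

Largest n = 67; hence R_6(5) > 67.


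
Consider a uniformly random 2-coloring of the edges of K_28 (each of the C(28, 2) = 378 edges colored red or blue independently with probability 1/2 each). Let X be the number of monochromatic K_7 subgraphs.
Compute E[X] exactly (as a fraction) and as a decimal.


Let X = Σ_S X_S over the C(28, 7) = 1184040 subsets S of size 7, where X_S = 1 if the K_7 on S is monochromatic.
For a fixed S, the K_7 on S has C(7, 2) = 21 edges. P[all 21 edges red] = (1/2)^21, and likewise for blue, so P[monochromatic] = 2·(1/2)^21 = 2^{1 − 21} = 1/1048576.
Summing: E[X] = C(28, 7) · 2^{1 − 21} = 1184040 · 1/1048576 = 148005/131072.
Numerically: E[X] ≈ 1.129189.

E[X] = C(28,7)·2^(1−C(7,2)) = 148005/131072 ≈ 1.129189.


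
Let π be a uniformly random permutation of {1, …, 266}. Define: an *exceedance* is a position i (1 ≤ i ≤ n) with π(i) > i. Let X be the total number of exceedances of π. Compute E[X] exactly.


Write X = Σ_{i=1}^{266} X_i, where X_i = 1_{π(i) > i}.
For each fixed i, π(i) is uniform over {1, …, 266} (marginal of a uniform permutation), so P[π(i) > i] = (n − i)/n. Summing: Σ_{i=1}^{266} (n − i)/n = (0 + 1 + … + 265)/266 = 266(266 − 1)/(2·266) = (266 − 1)/2.
Hence E[X] = Σ_{i=1}^{266} (266 − i)/266 = 265/2 ≈ 132.500000.

E[X] = 265/2 = 132.500000.


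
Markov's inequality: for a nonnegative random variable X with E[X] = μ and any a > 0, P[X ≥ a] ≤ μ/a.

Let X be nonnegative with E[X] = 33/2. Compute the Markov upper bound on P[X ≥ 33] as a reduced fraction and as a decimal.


μ = E[X] = 33/2, a = 33.
Markov: P[X ≥ 33] ≤ μ/a = (33/2)/33 = 1/2.
Numerically: ≈ 0.5000.
(Since a = 33 > μ = 16.5000, the bound 1/2 is < 1 and informative.)

P[X ≥ 33] ≤ 1/2 ≈ 0.5000.


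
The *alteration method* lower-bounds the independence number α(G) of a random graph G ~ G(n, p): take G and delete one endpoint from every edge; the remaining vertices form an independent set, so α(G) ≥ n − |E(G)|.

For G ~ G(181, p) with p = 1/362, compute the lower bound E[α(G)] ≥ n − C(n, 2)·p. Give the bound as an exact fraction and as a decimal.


E[|E(G)|] = C(181, 2)·p = 16290 · (1/362) = 45.
E[α(G)] ≥ n − E[|E(G)|] = 181 − 45 = 136.
Numerically: ≈ 136.00000.
(This is only a lower bound; the true E[α(G)] may be larger.)

E[α(G)] ≥ 136 ≈ 136.00000.


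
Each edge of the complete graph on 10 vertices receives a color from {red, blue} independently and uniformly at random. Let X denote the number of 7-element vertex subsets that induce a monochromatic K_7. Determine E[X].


Let X = Σ_S X_S over the C(10, 7) = 120 subsets S of size 7, where X_S = 1 if the K_7 on S is monochromatic.
For a fixed S, the K_7 on S has C(7, 2) = 21 edges. P[all 21 edges red] = (1/2)^21, and likewise for blue, so P[monochromatic] = 2·(1/2)^21 = 2^{1 − 21} = 1/1048576.
By linearity of expectation: E[X] = C(10, 7) · 2^{1 − 21} = 120 · 1/1048576 = 15/131072.
Numerically: E[X] ≈ 0.000114.

E[X] = C(10,7)·2^(1−C(7,2)) = 15/131072 ≈ 0.000114.


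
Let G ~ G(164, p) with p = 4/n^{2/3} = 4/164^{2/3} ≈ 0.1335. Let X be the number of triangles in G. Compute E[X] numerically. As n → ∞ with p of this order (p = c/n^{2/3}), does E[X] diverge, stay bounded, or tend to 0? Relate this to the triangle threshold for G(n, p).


Number of potential triangles: C(164, 3) = 721764.
Each occurs with probability p³ ≈ (0.1335)³ ≈ 2.379536e-03.
By linearity: E[X] = C(164, 3)·p³ ≈ 721764 · 2.379536e-03 ≈ 1717.4634.
Since α = 2/3 < 1, p = c/n^{2/3} ≫ 1/n is above the triangle threshold p ~ 1/n. Asymptotically E[X] ~ (c³/6)·n^{3(1−α)} = (4³/6)·n^{1} → ∞; triangles are abundant w.h.p.

E[X] ≈ 1717.4634; in regime p = Θ(1/n^{2/3}) E[X] diverges (above the triangle threshold p ~ 1/n).


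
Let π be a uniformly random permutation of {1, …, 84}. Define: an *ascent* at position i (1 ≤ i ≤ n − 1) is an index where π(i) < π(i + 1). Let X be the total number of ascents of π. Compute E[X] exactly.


Write X = Σ X_I over i = 1, …, 83, with X_I the indicator of one ascent.
There are 83 indicators.
For each fixed i, the pair (π(i), π(i+1)) is a uniformly random ordered pair of distinct values from {1, …, 84}; by symmetry P[π(i) < π(i+1)] = 1/2.
By linearity: E[X] = 83 · (1/2) = (84 − 1) · (1/2) = 83/2 ≈ 41.50000.

E[X] = 83/2 = 41.50000.


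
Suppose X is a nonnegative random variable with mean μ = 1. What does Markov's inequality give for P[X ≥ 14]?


μ = E[X] = 1, a = 14.
Markov: P[X ≥ 14] ≤ μ/a = (1)/14 = 1/14.
Numerically: ≈ 0.071429.
(Since a = 14 > μ = 1.000000, the bound 1/14 is < 1 and informative.)

P[X ≥ 14] ≤ 1/14 ≈ 0.071429.


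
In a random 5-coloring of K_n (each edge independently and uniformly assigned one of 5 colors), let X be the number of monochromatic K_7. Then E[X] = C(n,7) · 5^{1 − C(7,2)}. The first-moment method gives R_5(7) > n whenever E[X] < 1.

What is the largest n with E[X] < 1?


We need C(n, 7) · 5^{1 − 21} < 1, i.e. C(n, 7) < 5^{21 − 1} = 95367431640625.
Check values of n near the boundary:
  n = 336: C(336, 7) = 90079147136880; 90079147136880 < 95367431640625? YES
  n = 337: C(337, 7) = 91989916924632; 91989916924632 < 95367431640625? YES
  n = 338: C(338, 7) = 93935323022736; 93935323022736 < 95367431640625? YES
  n = 339: C(339, 7) = 95915887062372; 95915887062372 < 95367431640625? NO
The largest n with C(n, 7) < 95367431640625 is n = 338 (where E[X] = 93935323022736/95367431640625 ≈ 0.984983). Hence R_5(7) > 338, i.e. R_5(7) ≥ 339.

Largest n = 338; hence R_5(7) > 338.


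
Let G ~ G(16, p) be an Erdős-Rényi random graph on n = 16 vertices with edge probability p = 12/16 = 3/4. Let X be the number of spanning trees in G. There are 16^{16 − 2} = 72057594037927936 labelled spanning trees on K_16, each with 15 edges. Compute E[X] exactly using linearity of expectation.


K_16 has 16^{16 − 2} = 72057594037927936 labelled spanning trees.
For each such spanning tree H, let X_H = 1 if all 15 edges of H are present in G. Then P[X_H = 1] = p^{15} = (3/4)^{15} = 14348907/1073741824.
Summing the indicators: E[X] = Σ_H E[X_H] = 72057594037927936 · p^{15} = 72057594037927936 · 14348907/1073741824 = 962938848411648.
Numerically: E[X] ≈ 9.62939e+14.

E[X] = 72057594037927936 · (3/4)^{15} = 962938848411648 ≈ 9.62939e+14.


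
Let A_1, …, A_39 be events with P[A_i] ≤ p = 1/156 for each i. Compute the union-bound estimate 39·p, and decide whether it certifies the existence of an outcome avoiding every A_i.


Union bound: P[∪_{i=1}^{39} A_i] ≤ Σ_i P[A_i] ≤ 39·p = 39·(1/156) = 1/4.
Numerically: 1/4 ≈ 0.2500000.
Is 1/4 < 1? YES.
Since P[∪ A_i] ≤ 1/4 < 1, the complement has P[∩ A_i^c] ≥ 1 − 1/4 = 3/4 > 0, so some outcome avoids every A_i.

39·p = 1/4 ≈ 0.2500000; existence CERTIFIED by the union bound.


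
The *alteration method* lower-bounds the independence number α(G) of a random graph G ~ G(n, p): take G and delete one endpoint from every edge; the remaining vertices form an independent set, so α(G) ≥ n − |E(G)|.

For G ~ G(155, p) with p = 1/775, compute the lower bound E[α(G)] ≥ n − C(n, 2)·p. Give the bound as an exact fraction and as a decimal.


E[|E(G)|] = C(155, 2)·p = 11935 · (1/775) = 77/5.
E[α(G)] ≥ n − E[|E(G)|] = 155 − 77/5 = 698/5.
Numerically: ≈ 139.60000.
(This is only a lower bound; the true E[α(G)] may be larger.)

E[α(G)] ≥ 698/5 ≈ 139.60000.


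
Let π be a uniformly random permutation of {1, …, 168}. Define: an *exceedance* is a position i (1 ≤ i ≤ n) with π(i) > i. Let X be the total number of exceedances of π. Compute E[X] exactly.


Write X = Σ_{i=1}^{168} X_i, where X_i = 1_{π(i) > i}.
For each fixed i, π(i) is uniform over {1, …, 168} (marginal of a uniform permutation), so P[π(i) > i] = (n − i)/n. Summing: Σ_{i=1}^{168} (n − i)/n = (0 + 1 + … + 167)/168 = 168(168 − 1)/(2·168) = (168 − 1)/2.
Hence E[X] = Σ_{i=1}^{168} (168 − i)/168 = 167/2 ≈ 83.5000.

E[X] = 167/2 = 83.5000.


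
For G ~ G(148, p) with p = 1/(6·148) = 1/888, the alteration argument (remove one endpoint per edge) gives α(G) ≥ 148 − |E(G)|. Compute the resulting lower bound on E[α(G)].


E[|E(G)|] = C(148, 2)·p = 10878 · (1/888) = 49/4.
E[α(G)] ≥ n − E[|E(G)|] = 148 − 49/4 = 543/4.
Numerically: ≈ 135.7500.
(This is only a lower bound; the true E[α(G)] may be larger.)

E[α(G)] ≥ 543/4 ≈ 135.7500.


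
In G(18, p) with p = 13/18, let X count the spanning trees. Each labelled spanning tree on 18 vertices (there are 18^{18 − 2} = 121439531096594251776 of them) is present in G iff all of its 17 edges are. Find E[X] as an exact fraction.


K_18 has 18^{18 − 2} = 121439531096594251776 labelled spanning trees.
For each such spanning tree H, let X_H = 1 if all 17 edges of H are present in G. Then P[X_H = 1] = p^{17} = (13/18)^{17} = 8650415919381337933/2185911559738696531968.
By linearity of expectation: E[X] = Σ_H E[X_H] = 121439531096594251776 · p^{17} = 121439531096594251776 · 8650415919381337933/2185911559738696531968 = 8650415919381337933/18.
Numerically: E[X] ≈ 4.8058e+17.

E[X] = 121439531096594251776 · (13/18)^{17} = 8650415919381337933/18 ≈ 4.8058e+17.


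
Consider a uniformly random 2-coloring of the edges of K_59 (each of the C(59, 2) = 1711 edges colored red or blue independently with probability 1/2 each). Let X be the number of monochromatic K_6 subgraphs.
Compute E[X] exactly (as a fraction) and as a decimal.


Let X = Σ_S X_S over the C(59, 6) = 45057474 subsets S of size 6, where X_S = 1 if the K_6 on S is monochromatic.
For a fixed S, the K_6 on S has C(6, 2) = 15 edges. P[all 15 edges red] = (1/2)^15, and likewise for blue, so P[monochromatic] = 2·(1/2)^15 = 2^{1 − 15} = 1/16384.
Summing: E[X] = C(59, 6) · 2^{1 − 15} = 45057474 · 1/16384 = 22528737/8192.
Numerically: E[X] ≈ 2750.089966.

E[X] = C(59,6)·2^(1−C(6,2)) = 22528737/8192 ≈ 2750.089966.


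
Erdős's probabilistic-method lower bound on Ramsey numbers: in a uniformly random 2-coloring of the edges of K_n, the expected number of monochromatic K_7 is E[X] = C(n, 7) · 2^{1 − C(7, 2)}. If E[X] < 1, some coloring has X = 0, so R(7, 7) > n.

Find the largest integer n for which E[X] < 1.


We need C(n, 7) · 2^{1 − 21} < 1, i.e. C(n, 7) < 2^{21 − 1} = 1048576.
Check values of n near the boundary:
  n = 23: C(23, 7) = 245157; 245157 < 1048576? YES
  n = 24: C(24, 7) = 346104; 346104 < 1048576? YES
  n = 25: C(25, 7) = 480700; 480700 < 1048576? YES
  n = 26: C(26, 7) = 657800; 657800 < 1048576? YES
  n = 27: C(27, 7) = 888030; 888030 < 1048576? YES
  n = 28: C(28, 7) = 1184040; 1184040 < 1048576? NO
  n = 29: C(29, 7) = 1560780; 1560780 < 1048576? NO
The largest n with C(n, 7) < 1048576 is n = 27 (where E[X] = 444015/524288 ≈ 0.8469). Hence R(7, 7) > 27, i.e. R(7, 7) ≥ 28.

Largest n = 27; hence R(7, 7) > 27.


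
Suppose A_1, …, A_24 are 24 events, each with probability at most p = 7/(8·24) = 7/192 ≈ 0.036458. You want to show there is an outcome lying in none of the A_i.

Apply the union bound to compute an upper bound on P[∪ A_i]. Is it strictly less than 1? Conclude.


Union bound: P[∪_{i=1}^{24} A_i] ≤ Σ_i P[A_i] ≤ 24·p = 24·(7/192) = 7/8.
Numerically: 7/8 ≈ 0.875000.
Is 7/8 < 1? YES.
Since P[∪ A_i] ≤ 7/8 < 1, the complement has P[∩ A_i^c] ≥ 1 − 7/8 = 1/8 > 0, so some outcome avoids every A_i.

24·p = 7/8 ≈ 0.875000; existence CERTIFIED by the union bound.


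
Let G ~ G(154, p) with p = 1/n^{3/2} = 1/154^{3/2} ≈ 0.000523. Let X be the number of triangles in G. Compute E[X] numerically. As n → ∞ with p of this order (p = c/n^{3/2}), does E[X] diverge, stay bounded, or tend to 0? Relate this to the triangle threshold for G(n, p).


Number of potential triangles: C(154, 3) = 596904.
Each occurs with probability p³ ≈ (0.000523)³ ≈ 1.43270e-10.
By linearity: E[X] = C(154, 3)·p³ ≈ 596904 · 1.43270e-10 ≈ 0.000.
Since α = 3/2 > 1, p = c/n^{3/2} = o(1/n) is below the triangle threshold p ~ 1/n. Asymptotically E[X] ~ (c³/6)·n^{3(1−α)} = (1³/6)·n^{-1.5} → 0, so by Markov's inequality G has no triangles w.h.p.

E[X] ≈ 0.000; in regime p = Θ(1/n^{3/2}) E[X] tends to 0 (below the triangle threshold p ~ 1/n).


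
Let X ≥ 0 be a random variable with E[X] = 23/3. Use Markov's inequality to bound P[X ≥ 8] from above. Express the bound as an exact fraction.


μ = E[X] = 23/3, a = 8.
Markov: P[X ≥ 8] ≤ μ/a = (23/3)/8 = 23/24.
Numerically: ≈ 0.95833.
(Since a = 8 > μ = 7.66667, the bound 23/24 is < 1 and informative.)

P[X ≥ 8] ≤ 23/24 ≈ 0.95833.


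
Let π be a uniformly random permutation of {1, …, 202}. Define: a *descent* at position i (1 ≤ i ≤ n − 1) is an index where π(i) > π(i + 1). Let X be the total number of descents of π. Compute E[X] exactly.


Write X = Σ X_I over i = 1, …, 201, with X_I the indicator of one descent.
There are 201 indicators.
For each fixed i, the pair (π(i), π(i+1)) is a uniformly random ordered pair of distinct values from {1, …, 202}; by symmetry P[π(i) > π(i+1)] = 1/2.
By linearity: E[X] = 201 · (1/2) = (202 − 1) · (1/2) = 201/2 ≈ 100.500.

E[X] = 201/2 = 100.500.


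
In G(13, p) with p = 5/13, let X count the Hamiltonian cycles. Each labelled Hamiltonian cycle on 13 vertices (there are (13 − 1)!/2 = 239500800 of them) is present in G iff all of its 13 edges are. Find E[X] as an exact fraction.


K_13 has (13 − 1)!/2 = 239500800 labelled Hamiltonian cycles.
For each such Hamiltonian cycle H, let X_H = 1 if all 13 edges of H are present in G. Then P[X_H = 1] = p^{13} = (5/13)^{13} = 1220703125/302875106592253.
By linearity: E[X] = Σ_H E[X_H] = 239500800 · p^{13} = 239500800 · 1220703125/302875106592253 = 292359375000000000/302875106592253.
Numerically: E[X] ≈ 965.28.

E[X] = 239500800 · (5/13)^{13} = 292359375000000000/302875106592253 ≈ 965.28.


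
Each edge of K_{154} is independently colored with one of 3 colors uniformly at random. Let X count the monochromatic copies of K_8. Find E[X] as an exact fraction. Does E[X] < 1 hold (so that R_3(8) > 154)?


E[X] = C(154, 8) · 3^{1 − 28} = 6521818990995 · 3^{−27} = 6521818990995/7625597484987.
As a reduced fraction: E[X] = 724646554555/847288609443 ≈ 0.85525.
Is E[X] < 1? YES.
Since E[X] < 1, there exists a 3-coloring of K_{154} with no monochromatic K_8; hence R_3(8) > 154.

E[X] = 724646554555/847288609443 ≈ 0.85525; E[X] < 1, so R_3(8) > 154.


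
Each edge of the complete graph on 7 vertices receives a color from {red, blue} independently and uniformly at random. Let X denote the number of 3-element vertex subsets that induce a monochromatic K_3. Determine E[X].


Let X = Σ_S X_S over the C(7, 3) = 35 subsets S of size 3, where X_S = 1 if the K_3 on S is monochromatic.
For a fixed S, the K_3 on S has C(3, 2) = 3 edges. P[all 3 edges red] = (1/2)^3, and likewise for blue, so P[monochromatic] = 2·(1/2)^3 = 2^{1 − 3} = 1/4.
Summing: E[X] = C(7, 3) · 2^{1 − 3} = 35 · 1/4 = 35/4.
Numerically: E[X] ≈ 8.7500.

E[X] = C(7,3)·2^(1−C(3,2)) = 35/4 ≈ 8.7500.


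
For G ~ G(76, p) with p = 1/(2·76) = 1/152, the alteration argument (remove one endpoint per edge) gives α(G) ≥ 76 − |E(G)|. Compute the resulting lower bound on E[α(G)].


E[|E(G)|] = C(76, 2)·p = 2850 · (1/152) = 75/4.
E[α(G)] ≥ n − E[|E(G)|] = 76 − 75/4 = 229/4.
Numerically: ≈ 57.250.
(This is only a lower bound; the true E[α(G)] may be larger.)

E[α(G)] ≥ 229/4 ≈ 57.250.


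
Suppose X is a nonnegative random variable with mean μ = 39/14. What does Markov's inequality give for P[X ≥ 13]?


μ = E[X] = 39/14, a = 13.
Markov: P[X ≥ 13] ≤ μ/a = (39/14)/13 = 3/14.
Numerically: ≈ 0.214.
(Since a = 13 > μ = 2.786, the bound 3/14 is < 1 and informative.)

P[X ≥ 13] ≤ 3/14 ≈ 0.214.


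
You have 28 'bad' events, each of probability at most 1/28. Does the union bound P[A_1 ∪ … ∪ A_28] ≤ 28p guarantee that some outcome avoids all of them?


Union bound: P[∪_{i=1}^{28} A_i] ≤ Σ_i P[A_i] ≤ 28·p = 28·(1/28) = 1.
Numerically: 1 ≈ 1.0000.
Is 1 < 1? NO.
Since the bound 1 is ≥ 1, the union bound is uninformative here; it does NOT by itself certify existence.

28·p = 1 ≈ 1.0000; existence NOT certified by the union bound.


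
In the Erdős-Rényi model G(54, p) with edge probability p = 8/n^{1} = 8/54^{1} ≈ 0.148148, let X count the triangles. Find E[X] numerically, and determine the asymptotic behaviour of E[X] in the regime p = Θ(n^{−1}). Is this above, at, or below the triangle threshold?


Number of potential triangles: C(54, 3) = 24804.
Each occurs with probability p³ ≈ (0.148148)³ ≈ 3.25153686e-03.
By linearity: E[X] = C(54, 3)·p³ ≈ 24804 · 3.25153686e-03 ≈ 80.651120.
Here α = 1, so p = 8/n is exactly at the triangle threshold p ~ 1/n. Asymptotically E[X] → c³/6 = 8³/6 = 256/3 ≈ 85.333333, a bounded constant. In this regime the triangle count is asymptotically Poisson(c³/6).

E[X] ≈ 80.651120; in regime p = Θ(1/n^{1}) E[X] stays bounded (at the triangle threshold p ~ 1/n).


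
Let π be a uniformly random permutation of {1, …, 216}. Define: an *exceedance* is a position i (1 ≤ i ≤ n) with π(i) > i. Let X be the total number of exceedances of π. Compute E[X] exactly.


Write X = Σ_{i=1}^{216} X_i, where X_i = 1_{π(i) > i}.
For each fixed i, π(i) is uniform over {1, …, 216} (marginal of a uniform permutation), so P[π(i) > i] = (n − i)/n. Summing: Σ_{i=1}^{216} (n − i)/n = (0 + 1 + … + 215)/216 = 216(216 − 1)/(2·216) = (216 − 1)/2.
Hence E[X] = Σ_{i=1}^{216} (216 − i)/216 = 215/2 ≈ 107.500.

E[X] = 215/2 = 107.500.


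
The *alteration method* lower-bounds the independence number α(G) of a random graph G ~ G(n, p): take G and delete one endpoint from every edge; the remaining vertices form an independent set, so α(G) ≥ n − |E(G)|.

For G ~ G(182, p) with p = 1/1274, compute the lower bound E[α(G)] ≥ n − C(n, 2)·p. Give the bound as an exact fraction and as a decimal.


E[|E(G)|] = C(182, 2)·p = 16471 · (1/1274) = 181/14.
E[α(G)] ≥ n − E[|E(G)|] = 182 − 181/14 = 2367/14.
Numerically: ≈ 169.071.
(This is only a lower bound; the true E[α(G)] may be larger.)

E[α(G)] ≥ 2367/14 ≈ 169.071.


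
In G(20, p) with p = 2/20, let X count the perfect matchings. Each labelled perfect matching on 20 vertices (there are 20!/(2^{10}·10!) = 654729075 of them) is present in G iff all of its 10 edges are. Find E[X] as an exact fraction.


K_20 has 20!/(2^{10}·10!) = 654729075 labelled perfect matchings.
For each such perfect matching H, let X_H = 1 if all 10 edges of H are present in G. Then P[X_H = 1] = p^{10} = (1/10)^{10} = 1/10000000000.
By linearity of expectation: E[X] = Σ_H E[X_H] = 654729075 · p^{10} = 654729075 · 1/10000000000 = 26189163/400000000.
Numerically: E[X] ≈ 0.06547.

E[X] = 654729075 · (1/10)^{10} = 26189163/400000000 ≈ 0.06547.
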